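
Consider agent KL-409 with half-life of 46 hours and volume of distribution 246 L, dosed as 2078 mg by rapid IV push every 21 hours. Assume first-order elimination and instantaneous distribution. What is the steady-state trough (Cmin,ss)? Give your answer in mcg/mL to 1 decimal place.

22.7 mcg/mL

Over one 21-h interval, 21/46 ≈ 0.45652 half-lives elapse, leaving f ≈ 0.7287 of each dose.
Each bolus raises the concentration by D/Vd = 2078/246 ≈ 8.447 mcg/mL.
Steady-state trough Cmin,ss = C₀·f/(1−f) ≈ 8.447 × 0.7287/0.2713 ≈ 22.688 mcg/mL.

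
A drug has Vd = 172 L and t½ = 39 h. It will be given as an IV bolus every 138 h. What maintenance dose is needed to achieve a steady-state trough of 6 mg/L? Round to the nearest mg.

10959 mg

τ/t½ = 138/39 ≈ 3.5385, so f = (1/2)^(138/39) ≈ 0.086063.
Cmin,ss = (D/Vd)·f/(1−f), so D = Cmin,ss·Vd·(1−f)/f.
D = 6 × 172 × (1−f)/f ≈ 6 × 172 × 10.61940 ≈ 10959.22 mg.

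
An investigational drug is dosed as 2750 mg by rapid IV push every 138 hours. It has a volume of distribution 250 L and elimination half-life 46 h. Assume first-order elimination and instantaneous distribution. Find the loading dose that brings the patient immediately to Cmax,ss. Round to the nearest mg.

f = (1/2)^(138/46) ≈ 0.125000; accumulation ratio R = 1/(1−f) ≈ 1.14286.
Loading dose to hit Cmax,ss on first dose: D_load = D_maint·R ≈ 2750 × 1.14286 ≈ 3142.86 mg.

3143 mg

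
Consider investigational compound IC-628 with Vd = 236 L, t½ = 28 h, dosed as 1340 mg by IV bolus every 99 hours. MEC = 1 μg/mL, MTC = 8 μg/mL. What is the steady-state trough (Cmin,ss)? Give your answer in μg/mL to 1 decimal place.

0.5 μg/mL

k = ln2/t½ = ln2/28 ≈ 0.024755 h⁻¹; fraction remaining f = e^(−kτ) = e^(−0.024755×99) ≈ 0.0862.
Accumulation ratio R = 1/(1 − f) ≈ 1/0.9138 ≈ 1.0943.
Single-dose peak C₀ = D/Vd = 1340/236 ≈ 5.678 μg/mL.
Cmax,ss = C₀/(1 − f) ≈ 5.678/0.9138 ≈ 6.214 μg/mL.
One interval later, Cmin,ss = Cmax,ss·e^(−kτ) ≈ 6.214 × 0.0862 ≈ 0.536 μg/mL.
Trough 0.5 μg/mL vs MEC 1 μg/mL: subtherapeutic.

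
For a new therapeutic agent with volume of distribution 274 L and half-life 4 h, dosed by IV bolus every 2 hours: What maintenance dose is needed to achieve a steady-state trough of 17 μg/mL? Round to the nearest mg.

τ/t½ = 2/4 ≈ 0.5, so f = (1/2)^(2/4) ≈ 0.707107.
Cmin,ss = (D/Vd)·f/(1−f), so D = Cmin,ss·Vd·(1−f)/f.
D = 17 × 274 × (1−f)/f ≈ 17 × 274 × 0.41421 ≈ 1929.39 mg.

1929 mg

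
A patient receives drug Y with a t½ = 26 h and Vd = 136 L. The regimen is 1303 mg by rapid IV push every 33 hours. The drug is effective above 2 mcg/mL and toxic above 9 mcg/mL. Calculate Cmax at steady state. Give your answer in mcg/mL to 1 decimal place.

Over one 33-h interval, 33/26 ≈ 1.2692 half-lives elapse, leaving f ≈ 0.4149 of each dose.
Accumulation ratio R = 1/(1 − f) ≈ 1/0.5851 ≈ 1.7091.
Single-dose peak C₀ = D/Vd = 1303/136 ≈ 9.581 mcg/mL.
Steady-state peak Cmax,ss = C₀·R ≈ 9.581 × 1.7091 ≈ 16.375 mcg/mL.
Peak 16.4 mcg/mL vs MTC 9 mcg/mL: exceeds toxic threshold.

16.4 mcg/mL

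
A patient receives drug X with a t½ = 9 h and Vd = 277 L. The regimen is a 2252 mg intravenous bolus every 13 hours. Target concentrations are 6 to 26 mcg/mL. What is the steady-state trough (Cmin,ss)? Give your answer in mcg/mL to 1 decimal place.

k = ln2/t½ = ln2/9 ≈ 0.077016 h⁻¹; fraction remaining f = e^(−kτ) = e^(−0.077016×13) ≈ 0.3674.
Single-dose peak C₀ = D/Vd = 2252/277 ≈ 8.130 mcg/mL.
Steady-state trough Cmin,ss = C₀·f/(1−f) ≈ 8.130 × 0.3674/0.6326 ≈ 4.722 mcg/mL.
Trough 4.7 mcg/mL vs MEC 6 mcg/mL: subtherapeutic.

4.7 mcg/mL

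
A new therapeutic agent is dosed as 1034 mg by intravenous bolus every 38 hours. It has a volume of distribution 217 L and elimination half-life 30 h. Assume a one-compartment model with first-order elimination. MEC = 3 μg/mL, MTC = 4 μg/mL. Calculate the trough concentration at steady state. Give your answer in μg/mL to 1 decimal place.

3.4 μg/mL

Over one 38-h interval, 38/30 ≈ 1.2667 half-lives elapse, leaving f ≈ 0.4156 of each dose.
Each bolus raises the concentration by D/Vd = 1034/217 ≈ 4.765 μg/mL.
Steady-state trough Cmin,ss = C₀·f/(1−f) ≈ 4.765 × 0.4156/0.5844 ≈ 3.389 μg/mL.
Trough 3.4 μg/mL vs MEC 3 μg/mL: adequate.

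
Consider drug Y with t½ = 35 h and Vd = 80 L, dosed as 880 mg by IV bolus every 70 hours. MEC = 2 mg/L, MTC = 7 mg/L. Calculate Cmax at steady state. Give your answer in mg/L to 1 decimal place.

14.7 mg/L

The dosing interval is 2 half-lives, so f = 2^(−2) = 0.25.
Accumulation ratio R = 1/(1 − f) = 1/0.75 = 4/3.
Single-dose peak C₀ = D/Vd = 880/80 = 11 mg/L.
Steady-state peak Cmax,ss = C₀·R = 11 × 4/3 ≈ 14.667 mg/L.
Peak 14.7 mg/L vs MTC 7 mg/L: exceeds toxic threshold.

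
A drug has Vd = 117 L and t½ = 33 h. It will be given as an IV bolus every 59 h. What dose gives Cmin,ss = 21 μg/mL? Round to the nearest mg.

τ/t½ = 59/33 ≈ 1.7879, so f = (1/2)^(59/33) ≈ 0.289598.
Cmin,ss = (D/Vd)·f/(1−f), so D = Cmin,ss·Vd·(1−f)/f.
D = 21 × 117 × (1−f)/f ≈ 21 × 117 × 2.45306 ≈ 6027.17 mg.

6027 mg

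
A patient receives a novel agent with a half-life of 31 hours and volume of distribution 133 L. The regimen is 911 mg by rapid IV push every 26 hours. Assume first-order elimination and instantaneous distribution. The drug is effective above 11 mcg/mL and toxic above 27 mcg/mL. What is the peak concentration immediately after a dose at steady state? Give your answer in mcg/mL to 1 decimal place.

15.5 mcg/mL

k = ln2/t½ = ln2/31 ≈ 0.022360 h⁻¹; fraction remaining f = e^(−kτ) = e^(−0.022360×26) ≈ 0.5591.
Accumulation ratio R = 1/(1 − f) ≈ 1/0.4409 ≈ 2.2681.
Each bolus raises the concentration by D/Vd = 911/133 ≈ 6.850 mcg/mL.
Steady-state peak Cmax,ss = C₀·R ≈ 6.850 × 2.2681 ≈ 15.536 mcg/mL.
Peak 15.5 mcg/mL vs MTC 27 mcg/mL: below toxic threshold.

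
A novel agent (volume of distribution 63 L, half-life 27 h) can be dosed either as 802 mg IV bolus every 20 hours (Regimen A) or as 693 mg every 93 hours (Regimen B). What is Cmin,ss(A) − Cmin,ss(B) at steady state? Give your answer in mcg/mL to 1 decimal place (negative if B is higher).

Regimen A: f = (1/2)^(20/27) ≈ 0.5984; Cmin,ss = (802/63)·f/(1−f) ≈ 18.968 mcg/mL.
Regimen B: f = (1/2)^(93/27) ≈ 0.0919; Cmin,ss = (693/63)·f/(1−f) ≈ 1.113 mcg/mL.
Difference ≈ 18.968 − 1.113 ≈ 17.855 mcg/mL.

17.9 mcg/mL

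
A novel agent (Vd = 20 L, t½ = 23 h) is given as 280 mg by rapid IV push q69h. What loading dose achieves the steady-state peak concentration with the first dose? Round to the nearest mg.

f = (1/2)^(69/23) ≈ 0.125000; accumulation ratio R = 1/(1−f) ≈ 1.14286.
Loading dose to hit Cmax,ss on first dose: D_load = D_maint·R ≈ 280 × 1.14286 ≈ 320.00 mg.

320 mg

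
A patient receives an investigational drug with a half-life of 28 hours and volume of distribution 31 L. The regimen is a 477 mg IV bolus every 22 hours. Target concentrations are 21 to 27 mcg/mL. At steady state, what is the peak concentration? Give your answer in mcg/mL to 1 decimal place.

36.6 mcg/mL

τ/t½ = 22/28 ≈ 0.78571, so fraction remaining f = (1/2)^(22/28) ≈ 0.5801.
Accumulation ratio R = 1/(1 − f) ≈ 1/0.4199 ≈ 2.3815.
Each bolus raises the concentration by D/Vd = 477/31 ≈ 15.387 mcg/mL.
Steady-state peak Cmax,ss = C₀·R ≈ 15.387 × 2.3815 ≈ 36.644 mcg/mL.
Peak 36.6 mcg/mL vs MTC 27 mcg/mL: exceeds toxic threshold.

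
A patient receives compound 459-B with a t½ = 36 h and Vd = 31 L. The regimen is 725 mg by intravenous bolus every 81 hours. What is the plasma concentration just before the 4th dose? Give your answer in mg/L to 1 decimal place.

f = (1/2)^(τ/t½) = (1/2)^(81/36) ≈ 0.2102.
C₀ = D/Vd = 725/31 ≈ 23.387 mg/L.
Before the 4th dose, 3 doses have been given. Superposition: Cmin = C₀·(f + f² + … + f^3).
≈ 23.387 × (0.2102 + 0.0442 + 0.0093) ≈ 23.387 × 0.2637 ≈ 6.167 mg/L.

6.2 mg/L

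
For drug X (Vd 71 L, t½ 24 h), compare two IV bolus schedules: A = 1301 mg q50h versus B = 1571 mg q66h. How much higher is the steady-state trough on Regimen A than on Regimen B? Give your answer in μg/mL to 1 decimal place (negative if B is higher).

Regimen A: f = (1/2)^(50/24) ≈ 0.2360; Cmin,ss = (1301/71)·f/(1−f) ≈ 5.660 μg/mL.
Regimen B: f = (1/2)^(66/24) ≈ 0.1487; Cmin,ss = (1571/71)·f/(1−f) ≈ 3.865 μg/mL.
Difference ≈ 5.660 − 3.865 ≈ 1.795 μg/mL.

1.8 μg/mL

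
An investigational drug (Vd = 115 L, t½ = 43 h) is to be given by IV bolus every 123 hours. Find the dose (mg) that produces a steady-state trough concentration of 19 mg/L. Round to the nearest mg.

13684 mg

τ/t½ = 123/43 ≈ 2.8605, so f = (1/2)^(123/43) ≈ 0.137694.
Cmin,ss = (D/Vd)·f/(1−f), so D = Cmin,ss·Vd·(1−f)/f.
D = 19 × 115 × (1−f)/f ≈ 19 × 115 × 6.26248 ≈ 13683.52 mg.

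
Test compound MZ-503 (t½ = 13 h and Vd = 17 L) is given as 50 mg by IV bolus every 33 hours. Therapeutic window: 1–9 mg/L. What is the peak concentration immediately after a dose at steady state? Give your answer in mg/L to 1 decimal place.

3.6 mg/L

τ/t½ = 33/13 ≈ 2.5385, so fraction remaining f = (1/2)^(33/13) ≈ 0.1721.
At steady state, accumulation factor R = 1/(1 − e^(−kτ)) ≈ 1.2079.
Each bolus raises the concentration by D/Vd = 50/17 ≈ 2.941 mg/L.
Cmax,ss = C₀/(1 − f) ≈ 2.941/0.8279 ≈ 3.552 mg/L.
Peak 3.6 mg/L vs MTC 9 mg/L: below toxic threshold.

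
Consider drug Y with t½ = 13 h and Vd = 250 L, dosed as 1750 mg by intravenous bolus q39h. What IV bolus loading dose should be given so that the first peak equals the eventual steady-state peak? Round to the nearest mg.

f = (1/2)^(39/13) ≈ 0.125000; accumulation ratio R = 1/(1−f) ≈ 1.14286.
Loading dose to hit Cmax,ss on first dose: D_load = D_maint·R ≈ 1750 × 1.14286 ≈ 2000.00 mg.

2000 mg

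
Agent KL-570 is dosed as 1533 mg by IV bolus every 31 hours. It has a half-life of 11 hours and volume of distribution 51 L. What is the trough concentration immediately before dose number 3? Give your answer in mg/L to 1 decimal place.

f = (1/2)^(τ/t½) = (1/2)^(31/11) ≈ 0.1418.
C₀ = D/Vd = 1533/51 ≈ 30.059 mg/L.
Before the 3rd dose, 2 doses have been given. Superposition: Cmin = C₀·(f + f²).
≈ 30.059 × (0.1418 + 0.0201) ≈ 30.059 × 0.1619 ≈ 4.867 mg/L.

4.9 mg/L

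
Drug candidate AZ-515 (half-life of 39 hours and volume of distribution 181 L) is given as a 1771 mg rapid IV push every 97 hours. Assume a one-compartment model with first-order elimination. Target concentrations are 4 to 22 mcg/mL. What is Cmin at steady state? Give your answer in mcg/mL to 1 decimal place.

k = ln2/t½ = ln2/39 ≈ 0.017773 h⁻¹; fraction remaining f = e^(−kτ) = e^(−0.017773×97) ≈ 0.1784.
At steady state, accumulation factor R = 1/(1 − e^(−kτ)) ≈ 1.2171.
Single-dose peak C₀ = D/Vd = 1771/181 ≈ 9.785 mcg/mL.
Cmax,ss = C₀/(1 − f) ≈ 9.785/0.8216 ≈ 11.910 mcg/mL.
Steady-state trough Cmin,ss = Cmax,ss·f ≈ 11.910 × 0.1784 ≈ 2.125 mcg/mL.
Trough 2.1 mcg/mL vs MEC 4 mcg/mL: subtherapeutic.

2.1 mcg/mL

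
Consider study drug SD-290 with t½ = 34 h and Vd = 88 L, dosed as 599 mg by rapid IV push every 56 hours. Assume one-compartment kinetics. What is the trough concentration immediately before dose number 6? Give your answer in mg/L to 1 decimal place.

f = (1/2)^(τ/t½) = (1/2)^(56/34) ≈ 0.3193.
C₀ = D/Vd = 599/88 ≈ 6.807 mg/L.
Before the 6th dose, 5 doses have been given. Superposition: Cmin = C₀·(f + f² + … + f^5).
≈ 6.807 × (0.3193 + 0.1020 + 0.0326 + 0.0104 + 0.0033) ≈ 6.807 × 0.4676 ≈ 3.183 mg/L.

3.2 mg/L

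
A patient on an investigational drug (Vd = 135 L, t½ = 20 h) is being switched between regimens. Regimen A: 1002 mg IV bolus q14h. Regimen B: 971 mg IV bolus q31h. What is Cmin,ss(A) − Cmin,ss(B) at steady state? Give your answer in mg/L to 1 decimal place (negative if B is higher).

8.2 mg/L

Regimen A: f = (1/2)^(14/20) ≈ 0.6156; Cmin,ss = (1002/135)·f/(1−f) ≈ 11.886 mg/L.
Regimen B: f = (1/2)^(31/20) ≈ 0.3415; Cmin,ss = (971/135)·f/(1−f) ≈ 3.730 mg/L.
Difference ≈ 11.886 − 3.730 ≈ 8.156 mg/L.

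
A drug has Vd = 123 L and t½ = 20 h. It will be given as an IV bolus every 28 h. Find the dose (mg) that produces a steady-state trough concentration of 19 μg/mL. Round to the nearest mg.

τ/t½ = 28/20 ≈ 1.4, so f = (1/2)^(28/20) ≈ 0.378929.
Cmin,ss = (D/Vd)·f/(1−f), so D = Cmin,ss·Vd·(1−f)/f.
D = 19 × 123 × (1−f)/f ≈ 19 × 123 × 1.63902 ≈ 3830.39 mg.

3830 mg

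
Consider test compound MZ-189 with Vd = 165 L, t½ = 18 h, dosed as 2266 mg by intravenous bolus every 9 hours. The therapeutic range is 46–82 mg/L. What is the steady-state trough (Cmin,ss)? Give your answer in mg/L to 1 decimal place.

k = ln2/t½ = ln2/18 ≈ 0.038508 h⁻¹; fraction remaining f = e^(−kτ) = e^(−0.038508×9) ≈ 0.7071.
At steady state, accumulation factor R = 1/(1 − e^(−kτ)) ≈ 3.4141.
Single-dose peak C₀ = D/Vd = 2266/165 ≈ 13.733 mg/L.
Steady-state peak Cmax,ss = C₀·R ≈ 13.733 × 3.4141 ≈ 46.886 mg/L.
One interval later, Cmin,ss = Cmax,ss·e^(−kτ) ≈ 46.886 × 0.7071 ≈ 33.153 mg/L.
Trough 33.2 mg/L vs MEC 46 mg/L: subtherapeutic.

33.2 mg/L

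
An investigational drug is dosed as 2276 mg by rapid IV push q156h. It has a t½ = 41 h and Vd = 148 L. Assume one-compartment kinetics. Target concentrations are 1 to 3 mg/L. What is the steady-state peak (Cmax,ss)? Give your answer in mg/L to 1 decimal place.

16.6 mg/L

τ/t½ = 156/41 ≈ 3.8049, so fraction remaining f = (1/2)^(156/41) ≈ 0.0716.
Accumulation ratio R = 1/(1 − f) ≈ 1/0.9284 ≈ 1.0771.
Single-dose peak C₀ = D/Vd = 2276/148 ≈ 15.378 mg/L.
Steady-state peak Cmax,ss = C₀·R ≈ 15.378 × 1.0771 ≈ 16.564 mg/L.
Peak 16.6 mg/L vs MTC 3 mg/L: exceeds toxic threshold.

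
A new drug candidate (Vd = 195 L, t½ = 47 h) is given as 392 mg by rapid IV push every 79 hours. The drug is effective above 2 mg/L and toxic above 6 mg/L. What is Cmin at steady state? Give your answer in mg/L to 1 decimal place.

0.9 mg/L

Over one 79-h interval, 79/47 ≈ 1.6809 half-lives elapse, leaving f ≈ 0.3119 of each dose.
Accumulation ratio R = 1/(1 − f) ≈ 1/0.6881 ≈ 1.4533.
Single-dose peak C₀ = D/Vd = 392/195 ≈ 2.010 mg/L.
Cmax,ss = C₀/(1 − f) ≈ 2.010/0.6881 ≈ 2.921 mg/L.
One interval later, Cmin,ss = Cmax,ss·e^(−kτ) ≈ 2.921 × 0.3119 ≈ 0.911 mg/L.
Trough 0.9 mg/L vs MEC 2 mg/L: subtherapeutic.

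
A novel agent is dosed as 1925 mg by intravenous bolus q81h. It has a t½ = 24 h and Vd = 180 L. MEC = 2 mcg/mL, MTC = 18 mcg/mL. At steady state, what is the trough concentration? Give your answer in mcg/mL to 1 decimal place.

Over one 81-h interval, 81/24 ≈ 3.375 half-lives elapse, leaving f ≈ 0.0964 of each dose.
Single-dose peak C₀ = D/Vd = 1925/180 ≈ 10.694 mcg/mL.
Steady-state trough Cmin,ss = C₀·f/(1−f) ≈ 10.694 × 0.0964/0.9036 ≈ 1.141 mcg/mL.
Trough 1.1 mcg/mL vs MEC 2 mcg/mL: subtherapeutic.

1.1 mcg/mL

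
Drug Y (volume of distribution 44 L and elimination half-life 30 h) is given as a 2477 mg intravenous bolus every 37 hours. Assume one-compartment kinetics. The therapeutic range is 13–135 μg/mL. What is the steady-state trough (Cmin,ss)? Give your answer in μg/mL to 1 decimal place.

41.7 μg/mL

τ/t½ = 37/30 ≈ 1.2333, so fraction remaining f = (1/2)^(37/30) ≈ 0.4253.
At steady state, accumulation factor R = 1/(1 − e^(−kτ)) ≈ 1.7400.
Single-dose peak C₀ = D/Vd = 2477/44 ≈ 56.295 μg/mL.
Cmax,ss = C₀/(1 − f) ≈ 56.295/0.5747 ≈ 97.955 μg/mL.
Steady-state trough Cmin,ss = Cmax,ss·f ≈ 97.955 × 0.4253 ≈ 41.660 μg/mL.
Trough 41.7 μg/mL vs MEC 13 μg/mL: adequate.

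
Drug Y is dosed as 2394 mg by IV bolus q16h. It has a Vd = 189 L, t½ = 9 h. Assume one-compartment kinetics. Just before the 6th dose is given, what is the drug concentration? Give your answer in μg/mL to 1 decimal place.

f = (1/2)^(τ/t½) = (1/2)^(16/9) ≈ 0.2916.
C₀ = D/Vd = 2394/189 ≈ 12.667 μg/mL.
Before the 6th dose, 5 doses have been given. Superposition: Cmin = C₀·(f + f² + … + f^5).
≈ 12.667 × (0.2916 + 0.0850 + 0.0248 + 0.0072 + 0.0021) ≈ 12.667 × 0.4107 ≈ 5.202 μg/mL.

5.2 μg/mL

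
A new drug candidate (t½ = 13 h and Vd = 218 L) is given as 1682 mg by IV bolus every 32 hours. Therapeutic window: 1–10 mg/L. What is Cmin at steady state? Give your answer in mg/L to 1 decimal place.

1.7 mg/L

k = ln2/t½ = ln2/13 ≈ 0.053319 h⁻¹; fraction remaining f = e^(−kτ) = e^(−0.053319×32) ≈ 0.1816.
Each bolus raises the concentration by D/Vd = 1682/218 ≈ 7.716 mg/L.
Steady-state trough Cmin,ss = C₀·f/(1−f) ≈ 7.716 × 0.1816/0.8184 ≈ 1.712 mg/L.
Trough 1.7 mg/L vs MEC 1 mg/L: adequate.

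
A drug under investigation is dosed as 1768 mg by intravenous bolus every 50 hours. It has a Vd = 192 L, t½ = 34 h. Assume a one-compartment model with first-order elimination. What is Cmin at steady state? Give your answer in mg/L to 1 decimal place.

Over one 50-h interval, 50/34 ≈ 1.4706 half-lives elapse, leaving f ≈ 0.3608 of each dose.
Accumulation ratio R = 1/(1 − f) ≈ 1/0.6392 ≈ 1.5645.
Single-dose peak C₀ = D/Vd = 1768/192 ≈ 9.208 mg/L.
Steady-state peak Cmax,ss = C₀·R ≈ 9.208 × 1.5645 ≈ 14.406 mg/L.
One interval later, Cmin,ss = Cmax,ss·e^(−kτ) ≈ 14.406 × 0.3608 ≈ 5.198 mg/L.

5.2 mg/L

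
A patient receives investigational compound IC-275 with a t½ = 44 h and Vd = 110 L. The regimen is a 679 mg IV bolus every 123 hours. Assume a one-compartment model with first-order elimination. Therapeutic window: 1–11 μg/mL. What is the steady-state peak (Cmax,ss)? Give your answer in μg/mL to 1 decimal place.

Over one 123-h interval, 123/44 ≈ 2.7955 half-lives elapse, leaving f ≈ 0.1440 of each dose.
Accumulation ratio R = 1/(1 − f) ≈ 1/0.8560 ≈ 1.1682.
Single-dose peak C₀ = D/Vd = 679/110 ≈ 6.173 μg/mL.
Cmax,ss = C₀/(1 − f) ≈ 6.173/0.8560 ≈ 7.211 μg/mL.
Peak 7.2 μg/mL vs MTC 11 μg/mL: below toxic threshold.

7.2 μg/mL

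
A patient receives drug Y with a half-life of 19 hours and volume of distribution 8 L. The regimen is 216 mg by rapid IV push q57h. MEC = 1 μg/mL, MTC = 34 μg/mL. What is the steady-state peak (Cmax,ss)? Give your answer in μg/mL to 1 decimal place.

30.9 μg/mL

The dosing interval is 3 half-lives, so f = 2^(−3) = 0.125.
Accumulation ratio R = 1/(1 − f) = 1/0.875 = 8/7.
Single-dose peak C₀ = D/Vd = 216/8 = 27 μg/mL.
Steady-state peak Cmax,ss = C₀·R = 27 × 8/7 ≈ 30.857 μg/mL.
Peak 30.9 μg/mL vs MTC 34 μg/mL: below toxic threshold.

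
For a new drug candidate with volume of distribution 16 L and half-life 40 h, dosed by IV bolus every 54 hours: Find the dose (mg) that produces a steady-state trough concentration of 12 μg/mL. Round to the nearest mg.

297 mg

τ/t½ = 54/40 ≈ 1.35, so f = (1/2)^(54/40) ≈ 0.392292.
Cmin,ss = (D/Vd)·f/(1−f), so D = Cmin,ss·Vd·(1−f)/f.
D = 12 × 16 × (1−f)/f ≈ 12 × 16 × 1.54912 ≈ 297.43 mg.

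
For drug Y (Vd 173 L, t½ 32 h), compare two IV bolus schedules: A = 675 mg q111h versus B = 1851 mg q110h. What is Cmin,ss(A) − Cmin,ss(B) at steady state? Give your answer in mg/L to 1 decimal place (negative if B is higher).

-0.7 mg/L

Regimen A: f = (1/2)^(111/32) ≈ 0.0903; Cmin,ss = (675/173)·f/(1−f) ≈ 0.387 mg/L.
Regimen B: f = (1/2)^(110/32) ≈ 0.0923; Cmin,ss = (1851/173)·f/(1−f) ≈ 1.088 mg/L.
Difference ≈ 0.387 − 1.088 ≈ -0.701 mg/L.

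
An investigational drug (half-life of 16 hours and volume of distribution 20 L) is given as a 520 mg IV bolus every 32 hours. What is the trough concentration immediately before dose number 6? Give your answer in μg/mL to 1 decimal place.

f = (1/2)^(τ/t½) = (1/2)^(32/16) ≈ 0.2500.
C₀ = D/Vd = 520/20 ≈ 26.000 μg/mL.
Before the 6th dose, 5 doses have been given. Superposition: Cmin = C₀·(f + f² + … + f^5).
≈ 26.000 × (0.2500 + 0.0625 + 0.0156 + 0.0039 + 0.0010) ≈ 26.000 × 0.3330 ≈ 8.658 μg/mL.

8.7 μg/mL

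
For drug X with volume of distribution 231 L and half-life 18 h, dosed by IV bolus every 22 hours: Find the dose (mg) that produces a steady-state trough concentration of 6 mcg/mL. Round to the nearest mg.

1848 mg

τ/t½ = 22/18 ≈ 1.2222, so f = (1/2)^(22/18) ≈ 0.428622.
Cmin,ss = (D/Vd)·f/(1−f), so D = Cmin,ss·Vd·(1−f)/f.
D = 6 × 231 × (1−f)/f ≈ 6 × 231 × 1.33306 ≈ 1847.62 mg.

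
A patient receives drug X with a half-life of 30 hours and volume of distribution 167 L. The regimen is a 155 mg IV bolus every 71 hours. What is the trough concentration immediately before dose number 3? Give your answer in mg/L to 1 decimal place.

0.2 mg/L

f = (1/2)^(τ/t½) = (1/2)^(71/30) ≈ 0.1939.
C₀ = D/Vd = 155/167 ≈ 0.928 mg/L.
Before the 3rd dose, 2 doses have been given. Superposition: Cmin = C₀·(f + f²).
≈ 0.928 × (0.1939 + 0.0376) ≈ 0.928 × 0.2315 ≈ 0.215 mg/L.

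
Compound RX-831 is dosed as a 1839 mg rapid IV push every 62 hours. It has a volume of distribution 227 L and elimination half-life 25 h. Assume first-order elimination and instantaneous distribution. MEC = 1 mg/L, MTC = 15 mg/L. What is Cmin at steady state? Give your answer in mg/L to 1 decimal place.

1.8 mg/L

k = ln2/t½ = ln2/25 ≈ 0.027726 h⁻¹; fraction remaining f = e^(−kτ) = e^(−0.027726×62) ≈ 0.1792.
Accumulation ratio R = 1/(1 − f) ≈ 1/0.8208 ≈ 1.2183.
Single-dose peak C₀ = D/Vd = 1839/227 ≈ 8.101 mg/L.
Cmax,ss = C₀/(1 − f) ≈ 8.101/0.8208 ≈ 9.870 mg/L.
Steady-state trough Cmin,ss = Cmax,ss·f ≈ 9.870 × 0.1792 ≈ 1.769 mg/L.
Trough 1.8 mg/L vs MEC 1 mg/L: adequate.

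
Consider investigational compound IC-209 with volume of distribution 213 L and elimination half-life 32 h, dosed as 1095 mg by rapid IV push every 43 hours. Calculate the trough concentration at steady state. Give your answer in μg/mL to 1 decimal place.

τ/t½ = 43/32 ≈ 1.3438, so fraction remaining f = (1/2)^(43/32) ≈ 0.3940.
Accumulation ratio R = 1/(1 − f) ≈ 1/0.6060 ≈ 1.6502.
Each bolus raises the concentration by D/Vd = 1095/213 ≈ 5.141 μg/mL.
Cmax,ss = C₀/(1 − f) ≈ 5.141/0.6060 ≈ 8.483 μg/mL.
Steady-state trough Cmin,ss = Cmax,ss·f ≈ 8.483 × 0.3940 ≈ 3.342 μg/mL.

3.3 μg/mL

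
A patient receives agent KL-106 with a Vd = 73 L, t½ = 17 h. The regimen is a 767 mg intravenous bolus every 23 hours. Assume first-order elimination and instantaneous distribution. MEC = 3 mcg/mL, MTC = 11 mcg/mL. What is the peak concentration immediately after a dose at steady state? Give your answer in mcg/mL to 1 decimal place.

17.3 mcg/mL

k = ln2/t½ = ln2/17 ≈ 0.040773 h⁻¹; fraction remaining f = e^(−kτ) = e^(−0.040773×23) ≈ 0.3915.
At steady state, accumulation factor R = 1/(1 − e^(−kτ)) ≈ 1.6434.
Each bolus raises the concentration by D/Vd = 767/73 ≈ 10.507 mcg/mL.
Steady-state peak Cmax,ss = C₀·R ≈ 10.507 × 1.6434 ≈ 17.267 mcg/mL.
Peak 17.3 mcg/mL vs MTC 11 mcg/mL: exceeds toxic threshold.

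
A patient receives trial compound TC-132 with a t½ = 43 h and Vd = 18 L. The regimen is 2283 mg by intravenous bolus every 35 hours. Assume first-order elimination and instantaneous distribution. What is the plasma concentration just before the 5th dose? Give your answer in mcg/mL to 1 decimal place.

149.8 mcg/mL

f = (1/2)^(τ/t½) = (1/2)^(35/43) ≈ 0.5688.
C₀ = D/Vd = 2283/18 ≈ 126.833 mcg/mL.
Before the 5th dose, 4 doses have been given. Superposition: Cmin = C₀·(f + f² + … + f^4).
≈ 126.833 × (0.5688 + 0.3235 + 0.1840 + 0.1047) ≈ 126.833 × 1.1810 ≈ 149.790 mcg/mL.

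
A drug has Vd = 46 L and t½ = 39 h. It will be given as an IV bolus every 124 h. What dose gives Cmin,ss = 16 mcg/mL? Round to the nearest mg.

5932 mg

τ/t½ = 124/39 ≈ 3.1795, so f = (1/2)^(124/39) ≈ 0.110377.
Cmin,ss = (D/Vd)·f/(1−f), so D = Cmin,ss·Vd·(1−f)/f.
D = 16 × 46 × (1−f)/f ≈ 16 × 46 × 8.05986 ≈ 5932.06 mg.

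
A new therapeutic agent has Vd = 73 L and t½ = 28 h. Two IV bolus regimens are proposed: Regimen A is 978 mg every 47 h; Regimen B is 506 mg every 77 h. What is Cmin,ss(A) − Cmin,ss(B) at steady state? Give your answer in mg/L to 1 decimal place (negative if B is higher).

Regimen A: f = (1/2)^(47/28) ≈ 0.3124; Cmin,ss = (978/73)·f/(1−f) ≈ 6.087 mg/L.
Regimen B: f = (1/2)^(77/28) ≈ 0.1487; Cmin,ss = (506/73)·f/(1−f) ≈ 1.211 mg/L.
Difference ≈ 6.087 − 1.211 ≈ 4.876 mg/L.

4.9 mg/L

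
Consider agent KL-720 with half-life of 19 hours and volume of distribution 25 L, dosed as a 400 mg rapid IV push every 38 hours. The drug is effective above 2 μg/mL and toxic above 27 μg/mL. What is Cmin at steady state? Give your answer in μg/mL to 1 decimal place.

τ = 38 h = 2 half-lives, so f = (1/2)^2 = 0.25.
At steady state, R = 1/(1 − 0.25) = 4/3.
Single-dose peak C₀ = D/Vd = 400/25 = 16 μg/mL.
Steady-state peak Cmax,ss = C₀·R = 16 × 4/3 ≈ 21.333 μg/mL.
Steady-state trough Cmin,ss = Cmax,ss·f ≈ 21.333 × 0.25 ≈ 5.333 μg/mL.
Trough 5.3 μg/mL vs MEC 2 μg/mL: adequate.

5.3 μg/mL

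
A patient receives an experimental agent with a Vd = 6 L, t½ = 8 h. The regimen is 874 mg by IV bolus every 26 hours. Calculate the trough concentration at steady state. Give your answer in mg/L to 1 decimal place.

τ/t½ = 26/8 ≈ 3.25, so fraction remaining f = (1/2)^(26/8) ≈ 0.1051.
Accumulation ratio R = 1/(1 − f) ≈ 1/0.8949 ≈ 1.1174.
Each bolus raises the concentration by D/Vd = 874/6 ≈ 145.667 mg/L.
Cmax,ss = C₀/(1 − f) ≈ 145.667/0.8949 ≈ 162.775 mg/L.
Steady-state trough Cmin,ss = Cmax,ss·f ≈ 162.775 × 0.1051 ≈ 17.108 mg/L.

17.1 mg/L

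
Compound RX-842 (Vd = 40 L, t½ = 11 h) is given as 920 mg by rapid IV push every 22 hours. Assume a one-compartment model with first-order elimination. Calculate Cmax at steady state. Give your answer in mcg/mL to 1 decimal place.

The dosing interval is 2 half-lives, so f = 2^(−2) = 0.25.
Accumulation ratio R = 1/(1 − f) = 1/0.75 = 4/3.
Single-dose peak C₀ = D/Vd = 920/40 = 23 mcg/mL.
Steady-state peak Cmax,ss = C₀·R = 23 × 4/3 ≈ 30.667 mcg/mL.

30.7 mcg/mL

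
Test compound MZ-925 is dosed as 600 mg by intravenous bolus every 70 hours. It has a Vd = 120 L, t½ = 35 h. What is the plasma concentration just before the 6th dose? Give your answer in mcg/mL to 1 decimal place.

1.7 mcg/mL

f = (1/2)^(τ/t½) = (1/2)^(70/35) ≈ 0.2500.
C₀ = D/Vd = 600/120 ≈ 5.000 mcg/mL.
Before the 6th dose, 5 doses have been given. Superposition: Cmin = C₀·(f + f² + … + f^5).
≈ 5.000 × (0.2500 + 0.0625 + 0.0156 + 0.0039 + 0.0010) ≈ 5.000 × 0.3330 ≈ 1.665 mcg/mL.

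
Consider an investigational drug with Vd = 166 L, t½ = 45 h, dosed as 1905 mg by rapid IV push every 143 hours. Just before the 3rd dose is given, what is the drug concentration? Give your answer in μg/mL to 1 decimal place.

f = (1/2)^(τ/t½) = (1/2)^(143/45) ≈ 0.1105.
C₀ = D/Vd = 1905/166 ≈ 11.476 μg/mL.
Before the 3rd dose, 2 doses have been given. Superposition: Cmin = C₀·(f + f²).
≈ 11.476 × (0.1105 + 0.0122) ≈ 11.476 × 0.1227 ≈ 1.408 μg/mL.

1.4 μg/mL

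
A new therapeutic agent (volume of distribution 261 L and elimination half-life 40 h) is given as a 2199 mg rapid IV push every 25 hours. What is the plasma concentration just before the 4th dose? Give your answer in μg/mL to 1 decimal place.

11.3 μg/mL

f = (1/2)^(τ/t½) = (1/2)^(25/40) ≈ 0.6484.
C₀ = D/Vd = 2199/261 ≈ 8.425 μg/mL.
Before the 4th dose, 3 doses have been given. Superposition: Cmin = C₀·(f + f² + … + f^3).
≈ 8.425 × (0.6484 + 0.4204 + 0.2726) ≈ 8.425 × 1.3414 ≈ 11.301 μg/mL.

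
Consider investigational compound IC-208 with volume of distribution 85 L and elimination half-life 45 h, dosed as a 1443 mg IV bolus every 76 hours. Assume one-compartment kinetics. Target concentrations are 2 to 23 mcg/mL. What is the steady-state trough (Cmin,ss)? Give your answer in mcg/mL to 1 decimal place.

7.6 mcg/mL

k = ln2/t½ = ln2/45 ≈ 0.015403 h⁻¹; fraction remaining f = e^(−kτ) = e^(−0.015403×76) ≈ 0.3102.
At steady state, accumulation factor R = 1/(1 − e^(−kτ)) ≈ 1.4497.
Single-dose peak C₀ = D/Vd = 1443/85 ≈ 16.976 mcg/mL.
Steady-state peak Cmax,ss = C₀·R ≈ 16.976 × 1.4497 ≈ 24.610 mcg/mL.
Steady-state trough Cmin,ss = Cmax,ss·f ≈ 24.610 × 0.3102 ≈ 7.634 mcg/mL.
Trough 7.6 mcg/mL vs MEC 2 mcg/mL: adequate.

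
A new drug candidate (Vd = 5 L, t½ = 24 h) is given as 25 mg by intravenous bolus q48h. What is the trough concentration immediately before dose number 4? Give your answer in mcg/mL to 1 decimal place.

f = (1/2)^(τ/t½) = (1/2)^(48/24) ≈ 0.2500.
C₀ = D/Vd = 25/5 ≈ 5.000 mcg/mL.
Before the 4th dose, 3 doses have been given. Superposition: Cmin = C₀·(f + f² + … + f^3).
≈ 5.000 × (0.2500 + 0.0625 + 0.0156) ≈ 5.000 × 0.3281 ≈ 1.641 mcg/mL.

1.6 mcg/mL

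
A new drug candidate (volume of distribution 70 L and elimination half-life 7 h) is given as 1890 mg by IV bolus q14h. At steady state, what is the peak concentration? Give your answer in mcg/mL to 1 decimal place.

τ = 14 h = 2 half-lives, so f = (1/2)^2 = 0.25.
Accumulation ratio R = 1/(1 − f) = 1/0.75 = 4/3.
Single-dose peak C₀ = D/Vd = 1890/70 = 27 mcg/mL.
Steady-state peak Cmax,ss = C₀·R = 27 × 4/3 ≈ 36.000 mcg/mL.

36.0 mcg/mL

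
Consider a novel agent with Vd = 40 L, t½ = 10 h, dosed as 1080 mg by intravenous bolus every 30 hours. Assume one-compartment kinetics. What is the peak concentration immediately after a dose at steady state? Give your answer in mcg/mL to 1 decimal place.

30.9 mcg/mL

The dosing interval is 3 half-lives, so f = 2^(−3) = 0.125.
Accumulation ratio R = 1/(1 − f) = 1/0.875 = 8/7.
Single-dose peak C₀ = D/Vd = 1080/40 = 27 mcg/mL.
Steady-state peak Cmax,ss = C₀·R = 27 × 8/7 ≈ 30.857 mcg/mL.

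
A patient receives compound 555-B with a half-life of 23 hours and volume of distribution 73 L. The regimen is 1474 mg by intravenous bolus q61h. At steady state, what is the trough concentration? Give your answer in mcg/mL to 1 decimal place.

Over one 61-h interval, 61/23 ≈ 2.6522 half-lives elapse, leaving f ≈ 0.1591 of each dose.
At steady state, accumulation factor R = 1/(1 − e^(−kτ)) ≈ 1.1892.
Each bolus raises the concentration by D/Vd = 1474/73 ≈ 20.192 mcg/mL.
Steady-state peak Cmax,ss = C₀·R ≈ 20.192 × 1.1892 ≈ 24.012 mcg/mL.
Steady-state trough Cmin,ss = Cmax,ss·f ≈ 24.012 × 0.1591 ≈ 3.820 mcg/mL.

3.8 mcg/mL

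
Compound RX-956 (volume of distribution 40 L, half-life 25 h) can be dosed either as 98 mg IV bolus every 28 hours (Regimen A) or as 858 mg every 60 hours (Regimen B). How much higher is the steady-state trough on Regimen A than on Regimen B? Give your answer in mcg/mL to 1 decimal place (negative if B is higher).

Regimen A: f = (1/2)^(28/25) ≈ 0.4601; Cmin,ss = (98/40)·f/(1−f) ≈ 2.088 mcg/mL.
Regimen B: f = (1/2)^(60/25) ≈ 0.1895; Cmin,ss = (858/40)·f/(1−f) ≈ 5.015 mcg/mL.
Difference ≈ 2.088 − 5.015 ≈ -2.927 mcg/mL.

-2.9 mcg/mL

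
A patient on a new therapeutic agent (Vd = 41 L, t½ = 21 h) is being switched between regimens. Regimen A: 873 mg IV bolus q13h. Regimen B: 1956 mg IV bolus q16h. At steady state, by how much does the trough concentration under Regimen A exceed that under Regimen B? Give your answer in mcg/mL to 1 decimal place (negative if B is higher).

Regimen A: f = (1/2)^(13/21) ≈ 0.6511; Cmin,ss = (873/41)·f/(1−f) ≈ 39.735 mcg/mL.
Regimen B: f = (1/2)^(16/21) ≈ 0.5897; Cmin,ss = (1956/41)·f/(1−f) ≈ 68.567 mcg/mL.
Difference ≈ 39.735 − 68.567 ≈ -28.832 mcg/mL.

-28.8 mcg/mL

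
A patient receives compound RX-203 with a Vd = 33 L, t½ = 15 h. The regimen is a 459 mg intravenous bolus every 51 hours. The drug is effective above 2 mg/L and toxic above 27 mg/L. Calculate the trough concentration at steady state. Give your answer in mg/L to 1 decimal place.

1.5 mg/L

Over one 51-h interval, 51/15 ≈ 3.4 half-lives elapse, leaving f ≈ 0.0947 of each dose.
At steady state, accumulation factor R = 1/(1 − e^(−kτ)) ≈ 1.1046.
Single-dose peak C₀ = D/Vd = 459/33 ≈ 13.909 mg/L.
Steady-state peak Cmax,ss = C₀·R ≈ 13.909 × 1.1046 ≈ 15.364 mg/L.
One interval later, Cmin,ss = Cmax,ss·e^(−kτ) ≈ 15.364 × 0.0947 ≈ 1.455 mg/L.
Trough 1.5 mg/L vs MEC 2 mg/L: subtherapeutic.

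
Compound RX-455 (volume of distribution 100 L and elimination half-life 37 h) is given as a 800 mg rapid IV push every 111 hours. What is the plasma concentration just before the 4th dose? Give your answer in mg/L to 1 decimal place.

1.1 mg/L

f = (1/2)^(τ/t½) = (1/2)^(111/37) ≈ 0.1250.
C₀ = D/Vd = 800/100 ≈ 8.000 mg/L.
Before the 4th dose, 3 doses have been given. Superposition: Cmin = C₀·(f + f² + … + f^3).
≈ 8.000 × (0.1250 + 0.0156 + 0.0020) ≈ 8.000 × 0.1426 ≈ 1.141 mg/L.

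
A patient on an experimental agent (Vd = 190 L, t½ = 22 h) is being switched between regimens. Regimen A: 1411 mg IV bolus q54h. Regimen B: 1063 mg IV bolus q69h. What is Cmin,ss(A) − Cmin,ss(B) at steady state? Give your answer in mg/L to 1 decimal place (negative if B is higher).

Regimen A: f = (1/2)^(54/22) ≈ 0.1824; Cmin,ss = (1411/190)·f/(1−f) ≈ 1.657 mg/L.
Regimen B: f = (1/2)^(69/22) ≈ 0.1137; Cmin,ss = (1063/190)·f/(1−f) ≈ 0.718 mg/L.
Difference ≈ 1.657 − 0.718 ≈ 0.939 mg/L.

0.9 mg/L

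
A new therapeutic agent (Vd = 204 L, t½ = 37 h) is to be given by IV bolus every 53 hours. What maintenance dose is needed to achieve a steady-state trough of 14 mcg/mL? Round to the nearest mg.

4852 mg

τ/t½ = 53/37 ≈ 1.4324, so f = (1/2)^(53/37) ≈ 0.370506.
Cmin,ss = (D/Vd)·f/(1−f), so D = Cmin,ss·Vd·(1−f)/f.
D = 14 × 204 × (1−f)/f ≈ 14 × 204 × 1.69901 ≈ 4852.37 mg.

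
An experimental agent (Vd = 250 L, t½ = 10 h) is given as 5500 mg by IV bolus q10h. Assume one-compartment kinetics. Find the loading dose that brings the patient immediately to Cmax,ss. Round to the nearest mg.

f = (1/2)^(10/10) ≈ 0.500000; accumulation ratio R = 1/(1−f) ≈ 2.00000.
Loading dose to hit Cmax,ss on first dose: D_load = D_maint·R ≈ 5500 × 2.00000 ≈ 11000.00 mg.

11000 mg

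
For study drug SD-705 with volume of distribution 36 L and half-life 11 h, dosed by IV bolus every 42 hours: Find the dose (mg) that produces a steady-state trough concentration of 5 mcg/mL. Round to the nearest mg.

2359 mg

τ/t½ = 42/11 ≈ 3.8182, so f = (1/2)^(42/11) ≈ 0.070895.
Cmin,ss = (D/Vd)·f/(1−f), so D = Cmin,ss·Vd·(1−f)/f.
D = 5 × 36 × (1−f)/f ≈ 5 × 36 × 13.10537 ≈ 2358.97 mg.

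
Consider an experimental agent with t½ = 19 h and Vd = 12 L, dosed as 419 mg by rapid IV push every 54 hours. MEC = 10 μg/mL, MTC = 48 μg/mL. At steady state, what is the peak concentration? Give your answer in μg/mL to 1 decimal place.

40.6 μg/mL

τ/t½ = 54/19 ≈ 2.8421, so fraction remaining f = (1/2)^(54/19) ≈ 0.1395.
Accumulation ratio R = 1/(1 − f) ≈ 1/0.8605 ≈ 1.1621.
Each bolus raises the concentration by D/Vd = 419/12 ≈ 34.917 μg/mL.
Steady-state peak Cmax,ss = C₀·R ≈ 34.917 × 1.1621 ≈ 40.577 μg/mL.
Peak 40.6 μg/mL vs MTC 48 μg/mL: below toxic threshold.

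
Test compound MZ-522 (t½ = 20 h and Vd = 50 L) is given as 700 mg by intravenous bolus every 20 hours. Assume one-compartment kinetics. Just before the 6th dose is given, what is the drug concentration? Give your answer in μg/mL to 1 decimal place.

f = (1/2)^(τ/t½) = (1/2)^(20/20) ≈ 0.5000.
C₀ = D/Vd = 700/50 ≈ 14.000 μg/mL.
Before the 6th dose, 5 doses have been given. Superposition: Cmin = C₀·(f + f² + … + f^5).
≈ 14.000 × (0.5000 + 0.2500 + 0.1250 + 0.0625 + 0.0313) ≈ 14.000 × 0.9688 ≈ 13.563 μg/mL.

13.6 μg/mL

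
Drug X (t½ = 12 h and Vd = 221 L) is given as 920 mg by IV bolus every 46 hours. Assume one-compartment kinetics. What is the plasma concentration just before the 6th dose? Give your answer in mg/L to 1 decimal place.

f = (1/2)^(τ/t½) = (1/2)^(46/12) ≈ 0.0702.
C₀ = D/Vd = 920/221 ≈ 4.163 mg/L.
Before the 6th dose, 5 doses have been given. Superposition: Cmin = C₀·(f + f² + … + f^5).
≈ 4.163 × (0.0702 + 0.0049 + 0.0003 + 0.0000 + 0.0000) ≈ 4.163 × 0.0754 ≈ 0.314 mg/L.

0.3 mg/L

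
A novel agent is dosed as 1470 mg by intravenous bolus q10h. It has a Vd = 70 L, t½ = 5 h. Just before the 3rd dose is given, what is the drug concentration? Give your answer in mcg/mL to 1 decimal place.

f = (1/2)^(τ/t½) = (1/2)^(10/5) ≈ 0.2500.
C₀ = D/Vd = 1470/70 ≈ 21.000 mcg/mL.
Before the 3rd dose, 2 doses have been given. Superposition: Cmin = C₀·(f + f²).
≈ 21.000 × (0.2500 + 0.0625) ≈ 21.000 × 0.3125 ≈ 6.562 mcg/mL.

6.6 mcg/mL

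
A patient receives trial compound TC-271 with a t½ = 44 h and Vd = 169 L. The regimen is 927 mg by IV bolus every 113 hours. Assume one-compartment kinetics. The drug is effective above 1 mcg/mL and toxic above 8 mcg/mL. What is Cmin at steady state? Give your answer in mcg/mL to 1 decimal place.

1.1 mcg/mL

Over one 113-h interval, 113/44 ≈ 2.5682 half-lives elapse, leaving f ≈ 0.1686 of each dose.
Each bolus raises the concentration by D/Vd = 927/169 ≈ 5.485 mcg/mL.
Steady-state trough Cmin,ss = C₀·f/(1−f) ≈ 5.485 × 0.1686/0.8314 ≈ 1.112 mcg/mL.
Trough 1.1 mcg/mL vs MEC 1 mcg/mL: adequate.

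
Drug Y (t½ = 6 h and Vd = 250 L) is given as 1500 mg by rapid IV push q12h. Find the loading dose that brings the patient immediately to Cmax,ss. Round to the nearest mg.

2000 mg

f = (1/2)^(12/6) ≈ 0.250000; accumulation ratio R = 1/(1−f) ≈ 1.33333.
Loading dose to hit Cmax,ss on first dose: D_load = D_maint·R ≈ 1500 × 1.33333 ≈ 1999.99 mg.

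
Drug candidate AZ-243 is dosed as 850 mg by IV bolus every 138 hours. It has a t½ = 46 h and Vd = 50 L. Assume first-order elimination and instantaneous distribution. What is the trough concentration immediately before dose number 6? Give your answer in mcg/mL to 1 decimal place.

f = (1/2)^(τ/t½) = (1/2)^(138/46) ≈ 0.1250.
C₀ = D/Vd = 850/50 ≈ 17.000 mcg/mL.
Before the 6th dose, 5 doses have been given. Superposition: Cmin = C₀·(f + f² + … + f^5).
≈ 17.000 × (0.1250 + 0.0156 + 0.0020 + 0.0002 + 0.0000) ≈ 17.000 × 0.1428 ≈ 2.428 mcg/mL.

2.4 mcg/mL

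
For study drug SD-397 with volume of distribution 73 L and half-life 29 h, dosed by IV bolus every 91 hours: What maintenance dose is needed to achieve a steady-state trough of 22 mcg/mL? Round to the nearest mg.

12531 mg

τ/t½ = 91/29 ≈ 3.1379, so f = (1/2)^(91/29) ≈ 0.113603.
Cmin,ss = (D/Vd)·f/(1−f), so D = Cmin,ss·Vd·(1−f)/f.
D = 22 × 73 × (1−f)/f ≈ 22 × 73 × 7.80258 ≈ 12530.94 mg.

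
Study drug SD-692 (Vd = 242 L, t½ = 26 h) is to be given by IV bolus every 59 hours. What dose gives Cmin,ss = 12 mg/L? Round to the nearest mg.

11095 mg

τ/t½ = 59/26 ≈ 2.2692, so f = (1/2)^(59/26) ≈ 0.207440.
Cmin,ss = (D/Vd)·f/(1−f), so D = Cmin,ss·Vd·(1−f)/f.
D = 12 × 242 × (1−f)/f ≈ 12 × 242 × 3.82067 ≈ 11095.23 mg.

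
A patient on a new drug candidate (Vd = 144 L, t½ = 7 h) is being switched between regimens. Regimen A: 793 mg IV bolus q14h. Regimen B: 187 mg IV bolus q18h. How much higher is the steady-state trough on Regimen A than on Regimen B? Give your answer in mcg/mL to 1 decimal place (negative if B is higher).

1.6 mcg/mL

Regimen A: f = (1/2)^(14/7) ≈ 0.2500; Cmin,ss = (793/144)·f/(1−f) ≈ 1.836 mcg/mL.
Regimen B: f = (1/2)^(18/7) ≈ 0.1682; Cmin,ss = (187/144)·f/(1−f) ≈ 0.263 mcg/mL.
Difference ≈ 1.836 − 0.263 ≈ 1.573 mcg/mL.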